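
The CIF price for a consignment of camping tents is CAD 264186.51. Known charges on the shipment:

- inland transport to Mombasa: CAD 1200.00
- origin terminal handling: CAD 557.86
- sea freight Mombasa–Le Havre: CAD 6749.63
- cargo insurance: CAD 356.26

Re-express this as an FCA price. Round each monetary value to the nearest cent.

Not relevant to the conversion: inland to port — on the seller under both CIF and FCA; already in the CIF price and stays in the FCA price.
From CIF to FCA, the seller no longer bears: origin terminal, freight, insurance.
FCA price = 264186.51 − 557.86 − 6749.63 − 356.26 = 256522.76

FCA price: CAD 256522.76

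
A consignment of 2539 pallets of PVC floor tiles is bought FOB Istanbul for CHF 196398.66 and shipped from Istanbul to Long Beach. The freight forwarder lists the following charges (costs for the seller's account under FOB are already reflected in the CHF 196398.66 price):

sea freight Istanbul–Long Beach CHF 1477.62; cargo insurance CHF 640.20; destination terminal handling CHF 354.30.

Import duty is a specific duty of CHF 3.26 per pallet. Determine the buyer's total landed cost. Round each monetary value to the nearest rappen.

FOB: the seller bears costs until goods are on board at the origin port; the buyer bears freight, insurance and all costs thereafter.
CIF value = FOB price + freight + insurance = 196398.66 + 1477.62 + 640.20 = 198516.48
Import duty = 2539 × 3.26 = 8277.14
Buyer bears: freight 1477.62 + insurance 640.20 + destination terminal 354.30 + duty 8277.14 = 10749.26
Landed cost = invoice 196398.66 + 10749.26 = 207147.92

Total landed cost: CHF 207147.92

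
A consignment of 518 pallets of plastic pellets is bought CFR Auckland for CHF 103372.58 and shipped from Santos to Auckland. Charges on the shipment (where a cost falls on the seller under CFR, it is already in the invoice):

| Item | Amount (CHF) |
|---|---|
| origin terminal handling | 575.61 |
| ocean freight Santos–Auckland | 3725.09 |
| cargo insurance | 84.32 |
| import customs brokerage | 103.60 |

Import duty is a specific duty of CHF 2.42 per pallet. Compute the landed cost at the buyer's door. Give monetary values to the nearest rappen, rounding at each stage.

CFR: the seller pays costs through ocean freight to the destination port, but not insurance.
Already in the invoice (seller's account under CFR): origin terminal, freight — exclude.
CIF value = CFR price + insurance = 103372.58 + 84.32 = 103456.90
Import duty = 518 × 2.42 = 1253.56
Buyer bears: insurance 84.32 + brokerage 103.60 + duty 1253.56 = 1441.48
Landed cost = invoice 103372.58 + 1441.48 = 104814.06

Total landed cost: CHF 104814.06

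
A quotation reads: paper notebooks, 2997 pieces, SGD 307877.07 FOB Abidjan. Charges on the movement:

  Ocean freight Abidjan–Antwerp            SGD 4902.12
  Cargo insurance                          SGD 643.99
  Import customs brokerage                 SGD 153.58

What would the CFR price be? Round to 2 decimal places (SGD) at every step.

Not relevant to the conversion: insurance, brokerage — on the buyer under both terms; not part of either seller's price.
From FOB to CFR, the seller additionally bears: freight.
CFR price = 307877.07 + 4902.12 = 312779.19

CFR price: SGD 312779.19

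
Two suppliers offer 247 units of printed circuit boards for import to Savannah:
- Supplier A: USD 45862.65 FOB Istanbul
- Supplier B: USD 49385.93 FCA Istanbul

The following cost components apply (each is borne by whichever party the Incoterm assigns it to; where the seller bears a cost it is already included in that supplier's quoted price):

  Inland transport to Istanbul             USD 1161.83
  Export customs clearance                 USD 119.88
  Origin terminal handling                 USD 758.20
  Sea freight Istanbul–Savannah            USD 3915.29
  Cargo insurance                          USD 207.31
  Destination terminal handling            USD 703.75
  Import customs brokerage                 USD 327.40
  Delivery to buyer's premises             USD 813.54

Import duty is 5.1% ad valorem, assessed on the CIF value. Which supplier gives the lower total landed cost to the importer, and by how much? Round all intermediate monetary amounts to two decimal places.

Supplier A is cheaper by USD 4499.83

Supplier A (FOB):
CIF value = FOB price + freight + insurance = 45862.65 + 3915.29 + 207.31 = 49985.25
Import duty = 49985.25 × 5.1% = 2549.25
Buyer bears (A): 3915.29 + 207.31 + 703.75 + 327.40 + 813.54 = 5967.29
Landed cost (A) = invoice 45862.65 + 5967.29 + duty 2549.25 = 54379.19
Supplier B (FCA):
CIF value = FCA price + origin terminal + freight + insurance = 49385.93 + 758.20 + 3915.29 + 207.31 = 54266.73
Import duty = 54266.73 × 5.1% = 2767.60
Buyer bears (B): 758.20 + 3915.29 + 207.31 + 703.75 + 327.40 + 813.54 = 6725.49
Landed cost (B) = invoice 49385.93 + 6725.49 + duty 2767.60 = 58879.02
Difference = |54379.19 − 58879.02| = 4499.83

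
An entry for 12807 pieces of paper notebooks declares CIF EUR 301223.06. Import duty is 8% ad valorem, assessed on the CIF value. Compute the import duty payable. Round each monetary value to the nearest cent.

Import duty = 301223.06 × 8% = 24097.84

Import duty: EUR 24097.84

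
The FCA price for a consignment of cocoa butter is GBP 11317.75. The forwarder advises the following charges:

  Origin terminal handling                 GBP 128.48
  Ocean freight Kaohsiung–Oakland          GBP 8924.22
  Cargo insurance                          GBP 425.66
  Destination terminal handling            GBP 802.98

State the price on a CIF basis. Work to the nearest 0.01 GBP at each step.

CIF price: GBP 20796.11

Not relevant to the conversion: destination terminal — on the buyer under both terms; not part of either seller's price.
From FCA to CIF, the seller additionally bears: origin terminal, freight, insurance.
CIF price = 11317.75 + 128.48 + 8924.22 + 425.66 = 20796.11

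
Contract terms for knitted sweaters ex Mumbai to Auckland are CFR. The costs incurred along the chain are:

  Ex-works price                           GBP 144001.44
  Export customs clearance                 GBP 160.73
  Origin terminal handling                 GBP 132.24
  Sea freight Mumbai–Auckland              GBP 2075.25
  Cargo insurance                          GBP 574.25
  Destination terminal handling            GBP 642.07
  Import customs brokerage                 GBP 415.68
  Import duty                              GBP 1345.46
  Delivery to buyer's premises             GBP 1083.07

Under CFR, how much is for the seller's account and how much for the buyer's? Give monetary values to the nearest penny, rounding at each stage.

CFR: the seller pays costs through ocean freight to the destination port, but not insurance.
Seller's account: goods 144001.44 + export clearance 160.73 + origin terminal 132.24 + freight 2075.25 = 146369.66
Buyer's account: insurance 574.25 + destination terminal 642.07 + brokerage 415.68 + duty 1345.46 + delivery 1083.07 = 4060.53

Seller: GBP 146369.66; buyer: GBP 4060.53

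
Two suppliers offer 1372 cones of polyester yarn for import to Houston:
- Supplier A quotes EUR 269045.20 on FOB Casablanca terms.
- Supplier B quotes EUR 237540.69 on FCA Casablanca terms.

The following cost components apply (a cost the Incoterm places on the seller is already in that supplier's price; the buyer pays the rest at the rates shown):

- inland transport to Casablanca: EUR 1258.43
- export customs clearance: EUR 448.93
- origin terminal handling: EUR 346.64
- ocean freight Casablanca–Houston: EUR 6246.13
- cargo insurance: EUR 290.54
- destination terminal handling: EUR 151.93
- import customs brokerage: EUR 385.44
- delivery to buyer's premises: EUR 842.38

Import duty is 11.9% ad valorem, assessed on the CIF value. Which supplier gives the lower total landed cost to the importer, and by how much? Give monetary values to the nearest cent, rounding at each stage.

Supplier A (FOB):
CIF value = FOB price + freight + insurance = 269045.20 + 6246.13 + 290.54 = 275581.87
Import duty = 275581.87 × 11.9% = 32794.24
Buyer bears (A): 6246.13 + 290.54 + 151.93 + 385.44 + 842.38 = 7916.42
Landed cost (A) = invoice 269045.20 + 7916.42 + duty 32794.24 = 309755.86
Supplier B (FCA):
CIF value = FCA price + origin terminal + freight + insurance = 237540.69 + 346.64 + 6246.13 + 290.54 = 244424.00
Import duty = 244424.00 × 11.9% = 29086.46
Buyer bears (B): 346.64 + 6246.13 + 290.54 + 151.93 + 385.44 + 842.38 = 8263.06
Landed cost (B) = invoice 237540.69 + 8263.06 + duty 29086.46 = 274890.21
Difference = |309755.86 − 274890.21| = 34865.65

Supplier B is cheaper by EUR 34865.65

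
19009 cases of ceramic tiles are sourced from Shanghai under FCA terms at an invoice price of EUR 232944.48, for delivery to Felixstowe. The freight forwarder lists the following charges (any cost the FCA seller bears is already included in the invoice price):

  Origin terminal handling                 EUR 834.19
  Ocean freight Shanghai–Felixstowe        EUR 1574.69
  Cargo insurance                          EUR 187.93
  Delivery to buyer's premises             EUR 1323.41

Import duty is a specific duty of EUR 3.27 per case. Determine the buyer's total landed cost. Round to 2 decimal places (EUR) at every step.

Total landed cost: EUR 299024.13

FCA: the seller delivers export-cleared goods to the carrier; the buyer bears costs from that point.
CIF value = FCA price + origin terminal + freight + insurance = 232944.48 + 834.19 + 1574.69 + 187.93 = 235541.29
Import duty = 19009 × 3.27 = 62159.43
Buyer bears: origin terminal 834.19 + freight 1574.69 + insurance 187.93 + delivery 1323.41 + duty 62159.43 = 66079.65
Landed cost = invoice 232944.48 + 66079.65 = 299024.13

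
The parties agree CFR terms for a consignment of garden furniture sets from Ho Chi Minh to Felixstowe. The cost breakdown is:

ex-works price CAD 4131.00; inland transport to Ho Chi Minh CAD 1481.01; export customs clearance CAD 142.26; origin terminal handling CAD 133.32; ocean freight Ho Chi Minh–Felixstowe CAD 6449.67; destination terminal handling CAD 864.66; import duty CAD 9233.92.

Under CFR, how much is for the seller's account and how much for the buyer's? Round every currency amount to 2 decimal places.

Seller: CAD 12337.26; buyer: CAD 10098.58

CFR: the seller pays costs through ocean freight to the destination port, but not insurance.
Seller's account: goods 4131.00 + inland to port 1481.01 + export clearance 142.26 + origin terminal 133.32 + freight 6449.67 = 12337.26
Buyer's account: destination terminal 864.66 + duty 9233.92 = 10098.58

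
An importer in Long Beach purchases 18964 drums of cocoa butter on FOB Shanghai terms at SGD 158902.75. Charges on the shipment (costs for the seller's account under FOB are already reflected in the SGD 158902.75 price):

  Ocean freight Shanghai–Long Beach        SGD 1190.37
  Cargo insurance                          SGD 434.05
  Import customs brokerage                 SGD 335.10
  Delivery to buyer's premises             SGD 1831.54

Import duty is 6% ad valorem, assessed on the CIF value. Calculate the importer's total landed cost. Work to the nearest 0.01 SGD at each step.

FOB: the seller bears costs until goods are on board at the origin port; the buyer bears freight, insurance and all costs thereafter.
CIF value = FOB price + freight + insurance = 158902.75 + 1190.37 + 434.05 = 160527.17
Import duty = 160527.17 × 6% = 9631.63
Buyer bears: freight 1190.37 + insurance 434.05 + brokerage 335.10 + delivery 1831.54 + duty 9631.63 = 13422.69
Landed cost = invoice 158902.75 + 13422.69 = 172325.44

Total landed cost: SGD 172325.44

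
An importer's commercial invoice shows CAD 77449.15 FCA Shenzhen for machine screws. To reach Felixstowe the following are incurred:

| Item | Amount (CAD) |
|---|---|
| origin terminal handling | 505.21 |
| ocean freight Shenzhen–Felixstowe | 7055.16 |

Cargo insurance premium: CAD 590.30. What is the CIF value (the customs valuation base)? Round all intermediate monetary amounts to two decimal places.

CIF value: CAD 85599.82

CIF = FCA price + pre-shipment costs + freight + insurance
CIF = 77449.15 + 505.21 + 7055.16 + 590.30 = 85599.82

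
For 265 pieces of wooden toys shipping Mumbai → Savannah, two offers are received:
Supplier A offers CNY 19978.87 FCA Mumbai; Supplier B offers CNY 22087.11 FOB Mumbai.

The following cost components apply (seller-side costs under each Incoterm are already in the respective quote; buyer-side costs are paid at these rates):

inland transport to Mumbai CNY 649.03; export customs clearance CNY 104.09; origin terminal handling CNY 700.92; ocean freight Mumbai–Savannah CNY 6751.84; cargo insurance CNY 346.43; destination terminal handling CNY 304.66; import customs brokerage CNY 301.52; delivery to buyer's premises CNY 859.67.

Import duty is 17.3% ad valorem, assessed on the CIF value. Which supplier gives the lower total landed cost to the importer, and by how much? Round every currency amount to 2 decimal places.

Supplier A is cheaper by CNY 1650.79

Supplier A (FCA):
CIF value = FCA price + origin terminal + freight + insurance = 19978.87 + 700.92 + 6751.84 + 346.43 = 27778.06
Import duty = 27778.06 × 17.3% = 4805.60
Buyer bears (A): 700.92 + 6751.84 + 346.43 + 304.66 + 301.52 + 859.67 = 9265.04
Landed cost (A) = invoice 19978.87 + 9265.04 + duty 4805.60 = 34049.51
Supplier B (FOB):
CIF value = FOB price + freight + insurance = 22087.11 + 6751.84 + 346.43 = 29185.38
Import duty = 29185.38 × 17.3% = 5049.07
Buyer bears (B): 6751.84 + 346.43 + 304.66 + 301.52 + 859.67 = 8564.12
Landed cost (B) = invoice 22087.11 + 8564.12 + duty 5049.07 = 35700.30
Difference = |34049.51 − 35700.30| = 1650.79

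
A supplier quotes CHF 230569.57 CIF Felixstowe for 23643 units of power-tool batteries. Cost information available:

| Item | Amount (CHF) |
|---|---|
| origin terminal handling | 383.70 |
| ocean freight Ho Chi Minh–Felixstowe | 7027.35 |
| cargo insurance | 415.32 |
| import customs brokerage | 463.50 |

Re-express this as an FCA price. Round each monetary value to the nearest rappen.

FCA price: CHF 222743.20

Not relevant to the conversion: brokerage — on the buyer under both terms; not part of either seller's price.
From CIF to FCA, the seller no longer bears: origin terminal, freight, insurance.
FCA price = 230569.57 − 383.70 − 7027.35 − 415.32 = 222743.20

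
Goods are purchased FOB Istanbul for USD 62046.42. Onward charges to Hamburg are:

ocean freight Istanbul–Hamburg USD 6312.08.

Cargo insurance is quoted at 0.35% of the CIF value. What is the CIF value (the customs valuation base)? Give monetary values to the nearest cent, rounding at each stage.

Let C be the CIF value. C = FOB price + freight + 0.35% × C
C − 0.35% × C = 62046.42 + 6312.08
0.9965 × C = 68358.50
C = 68358.50 / 0.9965 = 68598.60
Insurance premium = 0.35% × 68598.60 = 240.10

CIF value: USD 68598.60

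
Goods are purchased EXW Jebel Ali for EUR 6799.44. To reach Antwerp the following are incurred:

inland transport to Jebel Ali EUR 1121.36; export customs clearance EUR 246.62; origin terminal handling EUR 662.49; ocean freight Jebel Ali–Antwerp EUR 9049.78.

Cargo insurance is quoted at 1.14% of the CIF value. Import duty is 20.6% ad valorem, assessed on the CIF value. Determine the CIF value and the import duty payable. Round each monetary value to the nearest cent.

Let C be the CIF value. C = EXW price + pre-shipment costs + freight + 1.14% × C
C − 1.14% × C = 6799.44 + 1121.36 + 246.62 + 662.49 + 9049.78
0.9886 × C = 17879.69
C = 17879.69 / 0.9886 = 18085.87
Insurance premium = 1.14% × 18085.87 = 206.18
Import duty = 18085.87 × 20.6% = 3725.69

CIF value: EUR 18085.87; import duty: EUR 3725.69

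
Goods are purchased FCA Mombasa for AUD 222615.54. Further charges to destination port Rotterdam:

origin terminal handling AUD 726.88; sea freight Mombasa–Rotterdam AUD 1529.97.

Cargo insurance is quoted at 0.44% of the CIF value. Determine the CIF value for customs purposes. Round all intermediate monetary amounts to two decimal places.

Let C be the CIF value. C = FCA price + pre-shipment costs + freight + 0.44% × C
C − 0.44% × C = 222615.54 + 726.88 + 1529.97
0.9956 × C = 224872.39
C = 224872.39 / 0.9956 = 225866.20
Insurance premium = 0.44% × 225866.20 = 993.81

CIF value: AUD 225866.20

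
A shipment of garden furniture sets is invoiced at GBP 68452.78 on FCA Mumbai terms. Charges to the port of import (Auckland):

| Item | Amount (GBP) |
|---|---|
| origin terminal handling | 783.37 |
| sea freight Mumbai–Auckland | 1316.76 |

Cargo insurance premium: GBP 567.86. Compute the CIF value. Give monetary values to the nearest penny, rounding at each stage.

CIF value: GBP 71120.77

CIF = FCA price + pre-shipment costs + freight + insurance
CIF = 68452.78 + 783.37 + 1316.76 + 567.86 = 71120.77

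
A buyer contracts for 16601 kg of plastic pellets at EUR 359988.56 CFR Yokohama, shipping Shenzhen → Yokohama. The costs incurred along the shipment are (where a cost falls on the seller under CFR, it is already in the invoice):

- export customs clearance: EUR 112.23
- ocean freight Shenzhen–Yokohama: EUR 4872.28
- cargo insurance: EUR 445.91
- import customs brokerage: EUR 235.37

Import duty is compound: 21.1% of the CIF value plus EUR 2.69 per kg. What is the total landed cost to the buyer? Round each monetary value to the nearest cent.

CFR: the seller pays costs through ocean freight to the destination port, but not insurance.
Already in the invoice (seller's account under CFR): export clearance, freight — exclude.
CIF value = CFR price + insurance = 359988.56 + 445.91 = 360434.47
Ad valorem component: 360434.47 × 21.1% = 76051.67
Specific component: 16601 × 2.69 = 44656.69
Import duty = 76051.67 + 44656.69 = 120708.36
Buyer bears: insurance 445.91 + brokerage 235.37 + duty 120708.36 = 121389.64
Landed cost = invoice 359988.56 + 121389.64 = 481378.20

Total landed cost: EUR 481378.20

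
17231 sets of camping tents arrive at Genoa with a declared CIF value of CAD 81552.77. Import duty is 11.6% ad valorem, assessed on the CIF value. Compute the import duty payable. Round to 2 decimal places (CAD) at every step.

Import duty = 81552.77 × 11.6% = 9460.12

Import duty: CAD 9460.12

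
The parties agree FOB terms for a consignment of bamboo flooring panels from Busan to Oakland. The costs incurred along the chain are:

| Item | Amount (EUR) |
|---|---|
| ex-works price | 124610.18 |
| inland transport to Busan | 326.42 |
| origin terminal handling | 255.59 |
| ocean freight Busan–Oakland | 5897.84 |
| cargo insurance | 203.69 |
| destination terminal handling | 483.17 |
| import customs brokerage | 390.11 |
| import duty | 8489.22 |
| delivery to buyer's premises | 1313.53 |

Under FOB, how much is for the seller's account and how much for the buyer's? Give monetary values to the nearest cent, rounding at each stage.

FOB: the seller bears costs until goods are on board at the origin port; the buyer bears freight, insurance and all costs thereafter.
Seller's account: goods 124610.18 + inland to port 326.42 + origin terminal 255.59 = 125192.19
Buyer's account: freight 5897.84 + insurance 203.69 + destination terminal 483.17 + brokerage 390.11 + duty 8489.22 + delivery 1313.53 = 16777.56

Seller: EUR 125192.19; buyer: EUR 16777.56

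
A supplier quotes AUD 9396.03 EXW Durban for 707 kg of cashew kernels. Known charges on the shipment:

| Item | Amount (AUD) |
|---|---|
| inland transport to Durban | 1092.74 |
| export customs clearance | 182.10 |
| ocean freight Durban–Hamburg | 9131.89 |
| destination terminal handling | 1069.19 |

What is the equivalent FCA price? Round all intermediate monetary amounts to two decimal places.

Not relevant to the conversion: destination terminal, freight — on the buyer under both terms; not part of either seller's price.
From EXW to FCA, the seller additionally bears: inland to port, export clearance.
FCA price = 9396.03 + 1092.74 + 182.10 = 10670.87

FCA price: AUD 10670.87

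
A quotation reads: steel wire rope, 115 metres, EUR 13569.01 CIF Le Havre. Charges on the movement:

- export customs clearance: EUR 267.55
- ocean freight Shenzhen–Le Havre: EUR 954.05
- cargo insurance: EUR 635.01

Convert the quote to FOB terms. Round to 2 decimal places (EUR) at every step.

Not relevant to the conversion: export clearance — on the seller under both CIF and FOB; already in the CIF price and stays in the FOB price.
From CIF to FOB, the seller no longer bears: freight, insurance.
FOB price = 13569.01 − 954.05 − 635.01 = 11979.95

FOB price: EUR 11979.95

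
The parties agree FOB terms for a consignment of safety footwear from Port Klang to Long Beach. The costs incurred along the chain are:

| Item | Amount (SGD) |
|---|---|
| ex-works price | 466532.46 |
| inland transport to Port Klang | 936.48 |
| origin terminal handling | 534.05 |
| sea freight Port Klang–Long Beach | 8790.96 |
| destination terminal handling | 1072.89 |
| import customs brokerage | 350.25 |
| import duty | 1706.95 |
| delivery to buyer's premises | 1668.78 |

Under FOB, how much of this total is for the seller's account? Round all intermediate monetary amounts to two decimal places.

Seller's account: SGD 468002.99

FOB: the seller bears costs until goods are on board at the origin port; the buyer bears freight, insurance and all costs thereafter.
Seller's account: goods 466532.46 + inland to port 936.48 + origin terminal 534.05 = 468002.99
Buyer's account: freight 8790.96 + destination terminal 1072.89 + brokerage 350.25 + duty 1706.95 + delivery 1668.78 = 13589.83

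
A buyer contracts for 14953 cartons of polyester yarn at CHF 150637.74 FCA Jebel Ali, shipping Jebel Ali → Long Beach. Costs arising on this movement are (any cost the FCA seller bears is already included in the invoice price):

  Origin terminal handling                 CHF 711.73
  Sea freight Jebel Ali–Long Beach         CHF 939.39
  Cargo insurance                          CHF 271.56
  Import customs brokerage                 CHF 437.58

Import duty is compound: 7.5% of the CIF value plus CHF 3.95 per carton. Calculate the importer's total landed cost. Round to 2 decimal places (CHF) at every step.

Total landed cost: CHF 223504.38

FCA: the seller delivers export-cleared goods to the carrier; the buyer bears costs from that point.
CIF value = FCA price + origin terminal + freight + insurance = 150637.74 + 711.73 + 939.39 + 271.56 = 152560.42
Ad valorem component: 152560.42 × 7.5% = 11442.03
Specific component: 14953 × 3.95 = 59064.35
Import duty = 11442.03 + 59064.35 = 70506.38
Buyer bears: origin terminal 711.73 + freight 939.39 + insurance 271.56 + brokerage 437.58 + duty 70506.38 = 72866.64
Landed cost = invoice 150637.74 + 72866.64 = 223504.38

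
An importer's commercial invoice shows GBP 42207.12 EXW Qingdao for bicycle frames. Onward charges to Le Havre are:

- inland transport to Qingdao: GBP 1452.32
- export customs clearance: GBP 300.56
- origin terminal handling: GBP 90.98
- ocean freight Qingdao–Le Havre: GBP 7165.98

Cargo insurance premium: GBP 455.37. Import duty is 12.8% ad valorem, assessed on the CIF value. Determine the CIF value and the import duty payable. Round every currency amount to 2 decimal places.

CIF value: GBP 51672.33; import duty: GBP 6614.06

CIF = EXW price + pre-shipment costs + freight + insurance
CIF = 42207.12 + 1452.32 + 300.56 + 90.98 + 7165.98 + 455.37 = 51672.33
Import duty = 51672.33 × 12.8% = 6614.06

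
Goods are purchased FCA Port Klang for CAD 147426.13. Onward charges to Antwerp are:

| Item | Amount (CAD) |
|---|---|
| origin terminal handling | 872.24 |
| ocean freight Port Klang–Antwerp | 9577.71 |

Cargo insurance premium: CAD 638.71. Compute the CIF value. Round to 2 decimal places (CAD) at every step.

CIF value: CAD 158514.79

CIF = FCA price + pre-shipment costs + freight + insurance
CIF = 147426.13 + 872.24 + 9577.71 + 638.71 = 158514.79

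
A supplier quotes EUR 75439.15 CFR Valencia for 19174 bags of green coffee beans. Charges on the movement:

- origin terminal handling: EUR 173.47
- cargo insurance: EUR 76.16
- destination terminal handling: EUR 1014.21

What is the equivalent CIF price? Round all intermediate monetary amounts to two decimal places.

Not relevant to the conversion: origin terminal — on the seller under both CFR and CIF; already in the CFR price and stays in the CIF price. destination terminal — on the buyer under both terms; not part of either seller's price.
From CFR to CIF, the seller additionally bears: insurance.
CIF price = 75439.15 + 76.16 = 75515.31

CIF price: EUR 75515.31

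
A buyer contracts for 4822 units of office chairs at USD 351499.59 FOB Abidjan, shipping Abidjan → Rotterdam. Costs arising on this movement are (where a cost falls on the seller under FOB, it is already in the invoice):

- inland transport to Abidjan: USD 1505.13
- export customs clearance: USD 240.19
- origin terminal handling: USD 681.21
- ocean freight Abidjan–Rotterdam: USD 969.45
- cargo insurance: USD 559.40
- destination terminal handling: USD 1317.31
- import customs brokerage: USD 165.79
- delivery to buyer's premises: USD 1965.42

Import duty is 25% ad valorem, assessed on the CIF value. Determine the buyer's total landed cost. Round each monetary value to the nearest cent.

Total landed cost: USD 444734.07

FOB: the seller bears costs until goods are on board at the origin port; the buyer bears freight, insurance and all costs thereafter.
Already in the invoice (seller's account under FOB): inland to port, export clearance, origin terminal — exclude.
CIF value = FOB price + freight + insurance = 351499.59 + 969.45 + 559.40 = 353028.44
Import duty = 353028.44 × 25% = 88257.11
Buyer bears: freight 969.45 + insurance 559.40 + destination terminal 1317.31 + brokerage 165.79 + delivery 1965.42 + duty 88257.11 = 93234.48
Landed cost = invoice 351499.59 + 93234.48 = 444734.07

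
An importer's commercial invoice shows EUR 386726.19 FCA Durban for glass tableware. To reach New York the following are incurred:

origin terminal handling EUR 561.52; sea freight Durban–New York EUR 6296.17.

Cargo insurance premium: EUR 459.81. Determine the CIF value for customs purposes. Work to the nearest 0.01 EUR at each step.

CIF value: EUR 394043.69

CIF = FCA price + pre-shipment costs + freight + insurance
CIF = 386726.19 + 561.52 + 6296.17 + 459.81 = 394043.69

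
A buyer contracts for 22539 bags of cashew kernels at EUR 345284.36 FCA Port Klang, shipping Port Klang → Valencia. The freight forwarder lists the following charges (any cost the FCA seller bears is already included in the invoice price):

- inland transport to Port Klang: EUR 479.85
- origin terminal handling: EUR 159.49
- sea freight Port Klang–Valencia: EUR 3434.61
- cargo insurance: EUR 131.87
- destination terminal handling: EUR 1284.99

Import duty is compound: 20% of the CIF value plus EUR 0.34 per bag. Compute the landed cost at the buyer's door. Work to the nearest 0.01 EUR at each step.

FCA: the seller delivers export-cleared goods to the carrier; the buyer bears costs from that point.
Already in the invoice (seller's account under FCA): inland to port — exclude.
CIF value = FCA price + origin terminal + freight + insurance = 345284.36 + 159.49 + 3434.61 + 131.87 = 349010.33
Ad valorem component: 349010.33 × 20% = 69802.07
Specific component: 22539 × 0.34 = 7663.26
Import duty = 69802.07 + 7663.26 = 77465.33
Buyer bears: origin terminal 159.49 + freight 3434.61 + insurance 131.87 + destination terminal 1284.99 + duty 77465.33 = 82476.29
Landed cost = invoice 345284.36 + 82476.29 = 427760.65

Total landed cost: EUR 427760.65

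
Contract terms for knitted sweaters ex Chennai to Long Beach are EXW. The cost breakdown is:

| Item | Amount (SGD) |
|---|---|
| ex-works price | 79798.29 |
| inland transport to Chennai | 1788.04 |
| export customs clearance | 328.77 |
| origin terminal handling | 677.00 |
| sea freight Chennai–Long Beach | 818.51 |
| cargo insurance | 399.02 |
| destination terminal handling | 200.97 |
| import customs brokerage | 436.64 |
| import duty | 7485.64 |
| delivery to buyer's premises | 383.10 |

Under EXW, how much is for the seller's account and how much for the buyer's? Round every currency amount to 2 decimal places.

EXW: the seller makes goods available at their premises; the buyer bears all onward costs.
Seller's account: goods 79798.29 = 79798.29
Buyer's account: inland to port 1788.04 + export clearance 328.77 + origin terminal 677.00 + freight 818.51 + insurance 399.02 + destination terminal 200.97 + brokerage 436.64 + duty 7485.64 + delivery 383.10 = 12517.69

Seller: SGD 79798.29; buyer: SGD 12517.69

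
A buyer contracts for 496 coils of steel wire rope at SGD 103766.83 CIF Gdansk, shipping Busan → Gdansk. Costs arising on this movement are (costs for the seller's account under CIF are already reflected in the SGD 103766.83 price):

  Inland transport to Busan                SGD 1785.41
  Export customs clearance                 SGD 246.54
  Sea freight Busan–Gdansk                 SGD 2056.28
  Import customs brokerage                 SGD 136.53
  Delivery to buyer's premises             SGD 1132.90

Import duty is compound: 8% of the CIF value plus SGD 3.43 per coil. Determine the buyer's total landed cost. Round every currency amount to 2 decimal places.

Total landed cost: SGD 115038.89

CIF: the seller pays costs through ocean freight and marine insurance to the destination port.
Already in the invoice (seller's account under CIF): inland to port, export clearance, freight — exclude.
The CIF price already equals the CIF value: 103766.83
Ad valorem component: 103766.83 × 8% = 8301.35
Specific component: 496 × 3.43 = 1701.28
Import duty = 8301.35 + 1701.28 = 10002.63
Buyer bears: brokerage 136.53 + delivery 1132.90 + duty 10002.63 = 11272.06
Landed cost = invoice 103766.83 + 11272.06 = 115038.89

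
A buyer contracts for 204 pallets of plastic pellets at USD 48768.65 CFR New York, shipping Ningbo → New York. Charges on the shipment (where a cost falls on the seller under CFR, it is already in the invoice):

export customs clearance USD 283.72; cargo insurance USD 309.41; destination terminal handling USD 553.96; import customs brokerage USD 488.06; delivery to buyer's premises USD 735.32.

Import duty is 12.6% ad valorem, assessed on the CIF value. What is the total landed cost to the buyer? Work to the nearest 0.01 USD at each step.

Total landed cost: USD 57039.24

CFR: the seller pays costs through ocean freight to the destination port, but not insurance.
Already in the invoice (seller's account under CFR): export clearance — exclude.
CIF value = CFR price + insurance = 48768.65 + 309.41 = 49078.06
Import duty = 49078.06 × 12.6% = 6183.84
Buyer bears: insurance 309.41 + destination terminal 553.96 + brokerage 488.06 + delivery 735.32 + duty 6183.84 = 8270.59
Landed cost = invoice 48768.65 + 8270.59 = 57039.24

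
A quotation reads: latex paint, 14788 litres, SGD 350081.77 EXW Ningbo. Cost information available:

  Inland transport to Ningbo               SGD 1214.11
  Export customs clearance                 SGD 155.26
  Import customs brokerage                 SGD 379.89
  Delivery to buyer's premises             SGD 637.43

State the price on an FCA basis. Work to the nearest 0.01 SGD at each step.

Not relevant to the conversion: delivery, brokerage — on the buyer under both terms; not part of either seller's price.
From EXW to FCA, the seller additionally bears: inland to port, export clearance.
FCA price = 350081.77 + 1214.11 + 155.26 = 351451.14

FCA price: SGD 351451.14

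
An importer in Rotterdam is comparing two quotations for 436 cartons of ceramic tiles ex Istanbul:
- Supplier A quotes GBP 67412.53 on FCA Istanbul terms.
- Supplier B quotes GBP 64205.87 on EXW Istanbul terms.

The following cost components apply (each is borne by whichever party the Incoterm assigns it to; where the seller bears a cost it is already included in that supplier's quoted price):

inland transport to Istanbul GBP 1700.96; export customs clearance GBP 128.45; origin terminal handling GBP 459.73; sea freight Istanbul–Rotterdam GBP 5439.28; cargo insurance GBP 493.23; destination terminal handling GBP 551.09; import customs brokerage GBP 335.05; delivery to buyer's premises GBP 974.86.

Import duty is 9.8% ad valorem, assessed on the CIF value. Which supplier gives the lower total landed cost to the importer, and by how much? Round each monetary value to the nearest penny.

Supplier A (FCA):
CIF value = FCA price + origin terminal + freight + insurance = 67412.53 + 459.73 + 5439.28 + 493.23 = 73804.77
Import duty = 73804.77 × 9.8% = 7232.87
Buyer bears (A): 459.73 + 5439.28 + 493.23 + 551.09 + 335.05 + 974.86 = 8253.24
Landed cost (A) = invoice 67412.53 + 8253.24 + duty 7232.87 = 82898.64
Supplier B (EXW):
CIF value = EXW price + inland to port + export clearance + origin terminal + freight + insurance = 64205.87 + 1700.96 + 128.45 + 459.73 + 5439.28 + 493.23 = 72427.52
Import duty = 72427.52 × 9.8% = 7097.90
Buyer bears (B): 1700.96 + 128.45 + 459.73 + 5439.28 + 493.23 + 551.09 + 335.05 + 974.86 = 10082.65
Landed cost (B) = invoice 64205.87 + 10082.65 + duty 7097.90 = 81386.42
Difference = |82898.64 − 81386.42| = 1512.22

Supplier B is cheaper by GBP 1512.22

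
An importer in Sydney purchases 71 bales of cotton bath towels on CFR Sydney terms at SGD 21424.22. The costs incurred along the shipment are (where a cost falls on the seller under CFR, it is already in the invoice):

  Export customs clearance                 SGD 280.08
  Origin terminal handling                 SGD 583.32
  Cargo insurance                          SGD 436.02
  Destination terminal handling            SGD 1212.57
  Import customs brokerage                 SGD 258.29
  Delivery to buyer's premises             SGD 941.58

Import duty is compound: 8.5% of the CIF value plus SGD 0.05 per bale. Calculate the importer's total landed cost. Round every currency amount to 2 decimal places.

CFR: the seller pays costs through ocean freight to the destination port, but not insurance.
Already in the invoice (seller's account under CFR): export clearance, origin terminal — exclude.
CIF value = CFR price + insurance = 21424.22 + 436.02 = 21860.24
Ad valorem component: 21860.24 × 8.5% = 1858.12
Specific component: 71 × 0.05 = 3.55
Import duty = 1858.12 + 3.55 = 1861.67
Buyer bears: insurance 436.02 + destination terminal 1212.57 + brokerage 258.29 + delivery 941.58 + duty 1861.67 = 4710.13
Landed cost = invoice 21424.22 + 4710.13 = 26134.35

Total landed cost: SGD 26134.35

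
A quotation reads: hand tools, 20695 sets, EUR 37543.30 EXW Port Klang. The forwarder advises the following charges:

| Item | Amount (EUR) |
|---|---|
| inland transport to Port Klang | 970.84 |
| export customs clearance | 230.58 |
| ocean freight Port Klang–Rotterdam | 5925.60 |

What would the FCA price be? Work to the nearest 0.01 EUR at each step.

FCA price: EUR 38744.72

Not relevant to the conversion: freight — on the buyer under both terms; not part of either seller's price.
From EXW to FCA, the seller additionally bears: inland to port, export clearance.
FCA price = 37543.30 + 970.84 + 230.58 = 38744.72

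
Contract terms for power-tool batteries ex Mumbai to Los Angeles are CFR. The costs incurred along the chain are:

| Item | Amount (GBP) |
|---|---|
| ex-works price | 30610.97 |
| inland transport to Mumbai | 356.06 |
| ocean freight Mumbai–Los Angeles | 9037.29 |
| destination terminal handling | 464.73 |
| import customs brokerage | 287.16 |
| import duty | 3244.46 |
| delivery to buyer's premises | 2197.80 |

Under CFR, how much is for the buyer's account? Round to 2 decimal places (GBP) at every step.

Buyer's account: GBP 6194.15

CFR: the seller pays costs through ocean freight to the destination port, but not insurance.
Seller's account: goods 30610.97 + inland to port 356.06 + freight 9037.29 = 40004.32
Buyer's account: destination terminal 464.73 + brokerage 287.16 + duty 3244.46 + delivery 2197.80 = 6194.15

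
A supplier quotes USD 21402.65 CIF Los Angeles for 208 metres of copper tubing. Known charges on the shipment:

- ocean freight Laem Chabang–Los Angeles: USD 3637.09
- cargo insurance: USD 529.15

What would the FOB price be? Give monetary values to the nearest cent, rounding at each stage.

From CIF to FOB, the seller no longer bears: freight, insurance.
FOB price = 21402.65 − 3637.09 − 529.15 = 17236.41

FOB price: USD 17236.41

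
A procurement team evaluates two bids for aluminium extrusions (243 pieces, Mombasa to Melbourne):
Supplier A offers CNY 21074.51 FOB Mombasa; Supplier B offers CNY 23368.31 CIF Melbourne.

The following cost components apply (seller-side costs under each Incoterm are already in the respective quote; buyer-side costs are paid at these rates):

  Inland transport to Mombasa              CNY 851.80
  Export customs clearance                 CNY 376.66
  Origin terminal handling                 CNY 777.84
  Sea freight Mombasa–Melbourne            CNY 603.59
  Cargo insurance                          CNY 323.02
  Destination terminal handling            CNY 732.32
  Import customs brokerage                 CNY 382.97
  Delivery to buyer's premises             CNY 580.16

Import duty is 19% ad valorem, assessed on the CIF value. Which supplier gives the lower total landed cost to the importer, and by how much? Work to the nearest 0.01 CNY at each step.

Supplier A (FOB):
CIF value = FOB price + freight + insurance = 21074.51 + 603.59 + 323.02 = 22001.12
Import duty = 22001.12 × 19% = 4180.21
Buyer bears (A): 603.59 + 323.02 + 732.32 + 382.97 + 580.16 = 2622.06
Landed cost (A) = invoice 21074.51 + 2622.06 + duty 4180.21 = 27876.78
Supplier B (CIF):
The CIF price already equals the CIF value: 23368.31
Import duty = 23368.31 × 19% = 4439.98
Buyer bears (B): 732.32 + 382.97 + 580.16 = 1695.45
Landed cost (B) = invoice 23368.31 + 1695.45 + duty 4439.98 = 29503.74
Difference = |27876.78 − 29503.74| = 1626.96

Supplier A is cheaper by CNY 1626.96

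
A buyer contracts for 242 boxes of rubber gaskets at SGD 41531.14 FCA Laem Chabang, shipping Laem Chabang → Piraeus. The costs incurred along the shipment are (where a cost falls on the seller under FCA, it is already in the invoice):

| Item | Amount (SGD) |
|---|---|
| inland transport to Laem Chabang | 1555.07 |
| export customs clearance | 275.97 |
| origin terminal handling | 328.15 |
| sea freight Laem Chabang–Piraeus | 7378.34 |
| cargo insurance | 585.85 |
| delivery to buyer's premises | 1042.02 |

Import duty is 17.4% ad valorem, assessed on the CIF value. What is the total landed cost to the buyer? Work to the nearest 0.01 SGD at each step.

Total landed cost: SGD 59534.79

FCA: the seller delivers export-cleared goods to the carrier; the buyer bears costs from that point.
Already in the invoice (seller's account under FCA): inland to port, export clearance — exclude.
CIF value = FCA price + origin terminal + freight + insurance = 41531.14 + 328.15 + 7378.34 + 585.85 = 49823.48
Import duty = 49823.48 × 17.4% = 8669.29
Buyer bears: origin terminal 328.15 + freight 7378.34 + insurance 585.85 + delivery 1042.02 + duty 8669.29 = 18003.65
Landed cost = invoice 41531.14 + 18003.65 = 59534.79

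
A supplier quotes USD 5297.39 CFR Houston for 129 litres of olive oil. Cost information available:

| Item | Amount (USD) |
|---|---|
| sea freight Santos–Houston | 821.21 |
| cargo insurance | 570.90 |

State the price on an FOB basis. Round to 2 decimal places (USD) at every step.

FOB price: USD 4476.18

Not relevant to the conversion: insurance — on the buyer under both terms; not part of either seller's price.
From CFR to FOB, the seller no longer bears: freight.
FOB price = 5297.39 − 821.21 = 4476.18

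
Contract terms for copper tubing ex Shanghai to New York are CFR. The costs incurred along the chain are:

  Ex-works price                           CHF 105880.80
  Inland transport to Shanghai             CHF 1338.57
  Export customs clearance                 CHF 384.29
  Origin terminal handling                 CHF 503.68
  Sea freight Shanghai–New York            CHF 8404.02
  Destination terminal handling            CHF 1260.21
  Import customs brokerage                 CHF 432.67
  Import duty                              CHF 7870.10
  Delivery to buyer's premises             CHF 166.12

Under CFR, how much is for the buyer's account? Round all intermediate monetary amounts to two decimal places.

CFR: the seller pays costs through ocean freight to the destination port, but not insurance.
Seller's account: goods 105880.80 + inland to port 1338.57 + export clearance 384.29 + origin terminal 503.68 + freight 8404.02 = 116511.36
Buyer's account: destination terminal 1260.21 + brokerage 432.67 + duty 7870.10 + delivery 166.12 = 9729.10

Buyer's account: CHF 9729.10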